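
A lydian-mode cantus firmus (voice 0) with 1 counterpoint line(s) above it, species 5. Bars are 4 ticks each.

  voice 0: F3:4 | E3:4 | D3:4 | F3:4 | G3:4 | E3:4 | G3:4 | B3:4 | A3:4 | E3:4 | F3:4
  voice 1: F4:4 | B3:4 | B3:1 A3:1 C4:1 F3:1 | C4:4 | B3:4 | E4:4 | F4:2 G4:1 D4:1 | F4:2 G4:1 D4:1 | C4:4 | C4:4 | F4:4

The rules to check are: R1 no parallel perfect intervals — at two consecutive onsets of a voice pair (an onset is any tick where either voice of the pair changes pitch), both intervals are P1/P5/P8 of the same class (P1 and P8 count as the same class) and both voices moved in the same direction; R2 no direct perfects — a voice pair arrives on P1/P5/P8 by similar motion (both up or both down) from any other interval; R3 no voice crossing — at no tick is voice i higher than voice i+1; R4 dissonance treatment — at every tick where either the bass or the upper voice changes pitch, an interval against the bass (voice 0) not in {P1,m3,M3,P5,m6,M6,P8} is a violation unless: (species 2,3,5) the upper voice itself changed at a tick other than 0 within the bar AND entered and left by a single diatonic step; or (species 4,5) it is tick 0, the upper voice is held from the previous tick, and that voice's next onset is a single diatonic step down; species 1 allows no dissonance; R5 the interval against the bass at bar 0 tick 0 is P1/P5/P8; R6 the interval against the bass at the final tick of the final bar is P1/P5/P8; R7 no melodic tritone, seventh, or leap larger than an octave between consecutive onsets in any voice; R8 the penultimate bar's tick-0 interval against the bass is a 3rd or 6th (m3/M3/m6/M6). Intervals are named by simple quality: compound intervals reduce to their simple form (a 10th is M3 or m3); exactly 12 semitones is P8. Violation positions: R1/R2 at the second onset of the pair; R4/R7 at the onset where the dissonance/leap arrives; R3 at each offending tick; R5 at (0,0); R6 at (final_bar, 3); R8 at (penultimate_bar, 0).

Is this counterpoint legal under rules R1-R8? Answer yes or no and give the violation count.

bar 0: v0=F3 v1=F4 (P8)
bar 1: v0=E3 v1=B3 (P5)
bar 2: v0=D3 v1=B3 (M6)
bar 3: v0=F3 v1=C4 (P5)
bar 4: v0=G3 v1=B3 (M3)
bar 5: v0=E3 v1=E4 (P8)
bar 6: v0=G3 v1=F4 (m7)
bar 7: v0=B3 v1=F4 (TT)
bar 8: v0=A3 v1=C4 (m3)
bar 9: v0=E3 v1=C4 (m6)
bar 10: v0=F3 v1=F4 (P8)
  R2 @ bar1.0: F3/F4 P8 -> E3/B3 P5 similar
  R7 @ bar1.0: F4->B3 leap 6st
  R4 @ bar2.2: D3/C4 m7 untreated
  R2 @ bar3.0: D3/F3 m3 -> F3/C4 P5 similar
  R4 @ bar6.0: G3/F4 m7 untreated
  R4 @ bar7.0: B3/F4 TT untreated
  R2 @ bar10.0: E3/C4 m6 -> F3/F4 P8 similar

No (7 violations)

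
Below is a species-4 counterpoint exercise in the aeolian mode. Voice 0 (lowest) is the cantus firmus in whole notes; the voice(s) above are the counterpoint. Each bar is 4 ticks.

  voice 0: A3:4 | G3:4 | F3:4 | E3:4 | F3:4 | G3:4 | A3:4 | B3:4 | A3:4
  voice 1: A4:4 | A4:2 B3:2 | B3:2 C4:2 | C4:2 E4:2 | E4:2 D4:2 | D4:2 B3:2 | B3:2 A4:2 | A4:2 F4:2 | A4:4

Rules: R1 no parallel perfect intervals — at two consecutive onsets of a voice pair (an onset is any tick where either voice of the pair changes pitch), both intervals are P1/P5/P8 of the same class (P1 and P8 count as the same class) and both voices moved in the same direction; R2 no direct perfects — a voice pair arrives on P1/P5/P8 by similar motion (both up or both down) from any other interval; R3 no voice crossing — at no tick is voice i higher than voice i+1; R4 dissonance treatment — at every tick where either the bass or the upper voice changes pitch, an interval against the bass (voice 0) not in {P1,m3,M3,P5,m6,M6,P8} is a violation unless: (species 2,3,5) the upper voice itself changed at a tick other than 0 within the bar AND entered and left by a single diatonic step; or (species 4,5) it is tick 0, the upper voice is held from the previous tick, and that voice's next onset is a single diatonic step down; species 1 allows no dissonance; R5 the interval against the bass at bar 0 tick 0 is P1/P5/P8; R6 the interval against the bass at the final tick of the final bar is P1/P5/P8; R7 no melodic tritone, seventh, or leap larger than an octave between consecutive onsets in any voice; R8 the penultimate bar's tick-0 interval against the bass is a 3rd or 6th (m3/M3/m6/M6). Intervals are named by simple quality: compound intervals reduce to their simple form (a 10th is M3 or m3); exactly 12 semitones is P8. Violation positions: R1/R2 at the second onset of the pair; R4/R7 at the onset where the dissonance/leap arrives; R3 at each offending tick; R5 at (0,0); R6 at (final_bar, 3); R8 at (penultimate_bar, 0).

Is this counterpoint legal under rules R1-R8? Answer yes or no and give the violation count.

No (8 violations)

bar 0: v0=A3 v1=A4 (P8)
bar 1: v0=G3 v1=A4 (M2)
bar 2: v0=F3 v1=B3 (TT)
bar 3: v0=E3 v1=C4 (m6)
bar 4: v0=F3 v1=E4 (M7)
bar 5: v0=G3 v1=D4 (P5)
bar 6: v0=A3 v1=B3 (M2)
bar 7: v0=B3 v1=A4 (m7)
bar 8: v0=A3 v1=A4 (P8)
  R4 @ bar1.0: G3/A4 M2 untreated
  R7 @ bar1.2: A4->B3 leap 10st
  R4 @ bar2.0: F3/B3 TT untreated
  R4 @ bar6.0: A3/B3 M2 untreated
  R7 @ bar6.2: B3->A4 leap 10st
  R4 @ bar7.0: B3/A4 m7 untreated
  R8 @ bar7.0: penult m7 not 3rd/6th
  R4 @ bar7.2: B3/F4 TT untreated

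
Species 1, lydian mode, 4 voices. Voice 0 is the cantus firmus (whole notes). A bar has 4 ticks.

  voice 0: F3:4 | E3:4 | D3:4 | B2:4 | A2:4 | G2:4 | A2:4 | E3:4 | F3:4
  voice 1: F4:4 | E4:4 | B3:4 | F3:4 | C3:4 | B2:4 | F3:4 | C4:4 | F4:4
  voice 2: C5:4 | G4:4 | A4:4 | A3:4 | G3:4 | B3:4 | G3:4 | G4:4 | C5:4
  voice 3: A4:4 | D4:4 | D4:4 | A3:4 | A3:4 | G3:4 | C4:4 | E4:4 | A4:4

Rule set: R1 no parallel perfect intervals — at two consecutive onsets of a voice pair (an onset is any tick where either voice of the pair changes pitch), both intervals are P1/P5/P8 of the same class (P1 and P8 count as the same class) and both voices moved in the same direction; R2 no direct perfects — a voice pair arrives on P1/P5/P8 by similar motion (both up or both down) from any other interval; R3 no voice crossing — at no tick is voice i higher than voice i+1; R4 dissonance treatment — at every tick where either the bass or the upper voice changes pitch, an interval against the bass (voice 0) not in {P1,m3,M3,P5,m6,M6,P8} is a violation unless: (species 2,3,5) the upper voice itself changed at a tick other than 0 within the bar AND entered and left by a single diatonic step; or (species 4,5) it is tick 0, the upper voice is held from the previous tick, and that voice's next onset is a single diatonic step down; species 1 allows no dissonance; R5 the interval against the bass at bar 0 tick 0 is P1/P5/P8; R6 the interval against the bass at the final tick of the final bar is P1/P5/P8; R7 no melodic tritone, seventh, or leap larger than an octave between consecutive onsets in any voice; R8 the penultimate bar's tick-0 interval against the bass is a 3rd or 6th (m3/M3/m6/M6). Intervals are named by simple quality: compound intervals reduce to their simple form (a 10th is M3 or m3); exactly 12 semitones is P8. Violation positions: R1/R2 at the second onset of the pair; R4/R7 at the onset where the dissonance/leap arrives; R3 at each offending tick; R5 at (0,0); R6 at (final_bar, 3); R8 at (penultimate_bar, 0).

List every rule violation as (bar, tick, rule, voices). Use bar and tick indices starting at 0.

bar 0: v0=F3 v1=F4 v2=C5 v3=A4 downbeat M3
bar 1: v0=E3 v1=E4 v2=G4 v3=D4 downbeat m7
bar 2: v0=D3 v1=B3 v2=A4 v3=D4 downbeat P8
bar 3: v0=B2 v1=F3 v2=A3 v3=A3 downbeat m7
bar 4: v0=A2 v1=C3 v2=G3 v3=A3 downbeat P8
bar 5: v0=G2 v1=B2 v2=B3 v3=G3 downbeat P8
bar 6: v0=A2 v1=F3 v2=G3 v3=C4 downbeat m3
bar 7: v0=E3 v1=C4 v2=G4 v3=E4 downbeat P8
bar 8: v0=F3 v1=F4 v2=C5 v3=A4 downbeat M3
  -> R3 @ bar 0 tick 0 v(2, 3): C5 above A4
  -> R5 @ bar 0 tick 0 v(0, 3): opens on M3
  -> R3 @ bar 0 tick 1 v(2, 3): C5 above A4
  -> R3 @ bar 0 tick 2 v(2, 3): C5 above A4
  -> R3 @ bar 0 tick 3 v(2, 3): C5 above A4
  -> R1 @ bar 1 tick 0 v(0, 1): F3/F4 P8 -> E3/E4 P8 similar
  -> R3 @ bar 1 tick 0 v(2, 3): G4 above D4
  -> R4 @ bar 1 tick 0 v(0, 3): E3/D4 m7 untreated
  -> R3 @ bar 1 tick 1 v(2, 3): G4 above D4
  -> R3 @ bar 1 tick 2 v(2, 3): G4 above D4
  -> R3 @ bar 1 tick 3 v(2, 3): G4 above D4
  -> R3 @ bar 2 tick 0 v(2, 3): A4 above D4
  -> R3 @ bar 2 tick 1 v(2, 3): A4 above D4
  -> R3 @ bar 2 tick 2 v(2, 3): A4 above D4
  -> R3 @ bar 2 tick 3 v(2, 3): A4 above D4
  -> R2 @ bar 3 tick 0 v(2, 3): A4/D4 P5 -> A3/A3 P1 similar
  -> R4 @ bar 3 tick 0 v(0, 1): B2/F3 TT untreated
  -> R4 @ bar 3 tick 0 v(0, 2): B2/A3 m7 untreated
  -> R4 @ bar 3 tick 0 v(0, 3): B2/A3 m7 untreated
  -> R7 @ bar 3 tick 0 v(1,): B3->F3 leap 6st
  -> R2 @ bar 4 tick 0 v(1, 2): F3/A3 M3 -> C3/G3 P5 similar
  -> R4 @ bar 4 tick 0 v(0, 2): A2/G3 m7 untreated
  -> R1 @ bar 5 tick 0 v(0, 3): A2/A3 P8 -> G2/G3 P8 similar
  -> R3 @ bar 5 tick 0 v(2, 3): B3 above G3
  -> R3 @ bar 5 tick 1 v(2, 3): B3 above G3
  -> R3 @ bar 5 tick 2 v(2, 3): B3 above G3
  -> R3 @ bar 5 tick 3 v(2, 3): B3 above G3
  -> R2 @ bar 6 tick 0 v(1, 3): B2/G3 m6 -> F3/C4 P5 similar
  -> R4 @ bar 6 tick 0 v(0, 2): A2/G3 m7 untreated
  -> R7 @ bar 6 tick 0 v(1,): B2->F3 leap 6st
  -> R2 @ bar 7 tick 0 v(0, 3): A2/C4 m3 -> E3/E4 P8 similar
  -> R2 @ bar 7 tick 0 v(1, 2): F3/G3 M2 -> C4/G4 P5 similar
  -> R3 @ bar 7 tick 0 v(2, 3): G4 above E4
  -> R8 @ bar 7 tick 0 v(0, 3): penult P8 not 3rd/6th
  -> R3 @ bar 7 tick 1 v(2, 3): G4 above E4
  -> R3 @ bar 7 tick 2 v(2, 3): G4 above E4
  -> R3 @ bar 7 tick 3 v(2, 3): G4 above E4
  -> R1 @ bar 8 tick 0 v(1, 2): C4/G4 P5 -> F4/C5 P5 similar
  -> R2 @ bar 8 tick 0 v(0, 1): E3/C4 m6 -> F3/F4 P8 similar
  -> R2 @ bar 8 tick 0 v(0, 2): E3/G4 m3 -> F3/C5 P5 similar
  -> R3 @ bar 8 tick 0 v(2, 3): C5 above A4
  -> R3 @ bar 8 tick 1 v(2, 3): C5 above A4
  -> R3 @ bar 8 tick 2 v(2, 3): C5 above A4
  -> R3 @ bar 8 tick 3 v(2, 3): C5 above A4
  -> R6 @ bar 8 tick 3 v(0, 3): closes on M3

(0, 0, R3, (2, 3))
(0, 0, R5, (0, 3))
(0, 1, R3, (2, 3))
(0, 2, R3, (2, 3))
(0, 3, R3, (2, 3))
(1, 0, R1, (0, 1))
(1, 0, R3, (2, 3))
(1, 0, R4, (0, 3))
(1, 1, R3, (2, 3))
(1, 2, R3, (2, 3))
(1, 3, R3, (2, 3))
(2, 0, R3, (2, 3))
(2, 1, R3, (2, 3))
(2, 2, R3, (2, 3))
(2, 3, R3, (2, 3))
(3, 0, R2, (2, 3))
(3, 0, R4, (0, 1))
(3, 0, R4, (0, 2))
(3, 0, R4, (0, 3))
(3, 0, R7, (1,))
(4, 0, R2, (1, 2))
(4, 0, R4, (0, 2))
(5, 0, R1, (0, 3))
(5, 0, R3, (2, 3))
(5, 1, R3, (2, 3))
(5, 2, R3, (2, 3))
(5, 3, R3, (2, 3))
(6, 0, R2, (1, 3))
(6, 0, R4, (0, 2))
(6, 0, R7, (1,))
(7, 0, R2, (0, 3))
(7, 0, R2, (1, 2))
(7, 0, R3, (2, 3))
(7, 0, R8, (0, 3))
(7, 1, R3, (2, 3))
(7, 2, R3, (2, 3))
(7, 3, R3, (2, 3))
(8, 0, R1, (1, 2))
(8, 0, R2, (0, 1))
(8, 0, R2, (0, 2))
(8, 0, R3, (2, 3))
(8, 1, R3, (2, 3))
(8, 2, R3, (2, 3))
(8, 3, R3, (2, 3))
(8, 3, R6, (0, 3))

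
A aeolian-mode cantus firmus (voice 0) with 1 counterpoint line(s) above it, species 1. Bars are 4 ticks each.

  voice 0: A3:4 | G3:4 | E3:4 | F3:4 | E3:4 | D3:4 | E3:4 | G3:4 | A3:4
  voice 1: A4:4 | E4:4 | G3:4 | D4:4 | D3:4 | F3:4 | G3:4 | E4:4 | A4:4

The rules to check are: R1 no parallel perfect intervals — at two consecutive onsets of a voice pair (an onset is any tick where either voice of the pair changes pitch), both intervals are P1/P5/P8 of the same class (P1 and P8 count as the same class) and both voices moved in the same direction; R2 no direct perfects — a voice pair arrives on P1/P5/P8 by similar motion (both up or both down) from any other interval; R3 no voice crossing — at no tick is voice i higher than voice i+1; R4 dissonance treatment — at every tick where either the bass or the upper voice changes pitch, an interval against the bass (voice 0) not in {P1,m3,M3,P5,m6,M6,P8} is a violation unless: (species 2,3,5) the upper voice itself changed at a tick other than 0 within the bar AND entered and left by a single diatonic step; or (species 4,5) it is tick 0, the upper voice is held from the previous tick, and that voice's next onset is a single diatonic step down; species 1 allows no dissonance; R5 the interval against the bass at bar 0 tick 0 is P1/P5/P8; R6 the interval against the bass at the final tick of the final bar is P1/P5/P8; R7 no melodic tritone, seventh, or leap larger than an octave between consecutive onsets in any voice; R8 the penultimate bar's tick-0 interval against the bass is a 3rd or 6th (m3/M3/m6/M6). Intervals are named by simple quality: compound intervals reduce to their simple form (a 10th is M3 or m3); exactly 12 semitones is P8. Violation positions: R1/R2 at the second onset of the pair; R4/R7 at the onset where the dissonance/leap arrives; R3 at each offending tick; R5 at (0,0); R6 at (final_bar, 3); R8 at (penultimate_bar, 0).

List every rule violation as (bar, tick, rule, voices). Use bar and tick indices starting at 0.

bar 0: v0=A3 v1=A4 downbeat P8
bar 1: v0=G3 v1=E4 downbeat M6
bar 2: v0=E3 v1=G3 downbeat m3
bar 3: v0=F3 v1=D4 downbeat M6
bar 4: v0=E3 v1=D3 downbeat M2
bar 5: v0=D3 v1=F3 downbeat m3
bar 6: v0=E3 v1=G3 downbeat m3
bar 7: v0=G3 v1=E4 downbeat M6
bar 8: v0=A3 v1=A4 downbeat P8
  -> R3 @ bar 4 tick 0 v(0, 1): E3 above D3
  -> R4 @ bar 4 tick 0 v(0, 1): E3/D3 M2 untreated
  -> R3 @ bar 4 tick 1 v(0, 1): E3 above D3
  -> R3 @ bar 4 tick 2 v(0, 1): E3 above D3
  -> R3 @ bar 4 tick 3 v(0, 1): E3 above D3
  -> R2 @ bar 8 tick 0 v(0, 1): G3/E4 M6 -> A3/A4 P8 similar

(4, 0, R3, (0, 1))
(4, 0, R4, (0, 1))
(4, 1, R3, (0, 1))
(4, 2, R3, (0, 1))
(4, 3, R3, (0, 1))
(8, 0, R2, (0, 1))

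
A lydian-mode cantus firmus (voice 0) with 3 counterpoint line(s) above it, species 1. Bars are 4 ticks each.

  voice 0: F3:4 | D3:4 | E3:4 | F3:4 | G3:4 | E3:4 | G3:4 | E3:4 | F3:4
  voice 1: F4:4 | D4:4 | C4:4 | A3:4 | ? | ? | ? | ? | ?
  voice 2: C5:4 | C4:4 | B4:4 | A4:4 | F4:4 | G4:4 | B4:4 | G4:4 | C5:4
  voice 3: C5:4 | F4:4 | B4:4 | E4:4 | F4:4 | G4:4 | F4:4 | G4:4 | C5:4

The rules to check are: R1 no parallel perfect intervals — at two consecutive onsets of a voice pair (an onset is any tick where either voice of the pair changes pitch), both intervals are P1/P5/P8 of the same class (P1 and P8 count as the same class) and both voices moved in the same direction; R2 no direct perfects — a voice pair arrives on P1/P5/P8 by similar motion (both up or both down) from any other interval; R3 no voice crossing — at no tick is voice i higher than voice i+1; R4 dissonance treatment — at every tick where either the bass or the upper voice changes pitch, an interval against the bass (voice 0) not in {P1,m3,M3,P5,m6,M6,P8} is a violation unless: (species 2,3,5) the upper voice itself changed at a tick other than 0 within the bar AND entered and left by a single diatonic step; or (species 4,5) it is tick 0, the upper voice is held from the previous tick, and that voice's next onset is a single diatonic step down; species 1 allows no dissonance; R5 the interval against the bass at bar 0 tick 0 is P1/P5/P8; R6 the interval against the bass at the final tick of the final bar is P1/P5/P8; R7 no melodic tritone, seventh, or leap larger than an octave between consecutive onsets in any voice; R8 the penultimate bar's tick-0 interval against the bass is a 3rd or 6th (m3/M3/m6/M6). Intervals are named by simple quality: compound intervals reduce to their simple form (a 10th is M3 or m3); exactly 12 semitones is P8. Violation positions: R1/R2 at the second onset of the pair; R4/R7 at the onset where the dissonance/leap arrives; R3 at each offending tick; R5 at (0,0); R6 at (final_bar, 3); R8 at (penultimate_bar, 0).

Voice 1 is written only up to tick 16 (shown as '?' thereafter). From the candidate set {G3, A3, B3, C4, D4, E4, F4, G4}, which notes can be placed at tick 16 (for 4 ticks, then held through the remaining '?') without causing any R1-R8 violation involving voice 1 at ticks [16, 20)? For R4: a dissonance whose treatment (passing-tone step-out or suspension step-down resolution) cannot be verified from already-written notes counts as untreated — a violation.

G3: legal
A3: violates R4
B3: legal
C4: violates R4
D4: violates R2
E4: legal
F4: violates R2,R4
G4: violates R2,R3,R7

{B3, E4, G3}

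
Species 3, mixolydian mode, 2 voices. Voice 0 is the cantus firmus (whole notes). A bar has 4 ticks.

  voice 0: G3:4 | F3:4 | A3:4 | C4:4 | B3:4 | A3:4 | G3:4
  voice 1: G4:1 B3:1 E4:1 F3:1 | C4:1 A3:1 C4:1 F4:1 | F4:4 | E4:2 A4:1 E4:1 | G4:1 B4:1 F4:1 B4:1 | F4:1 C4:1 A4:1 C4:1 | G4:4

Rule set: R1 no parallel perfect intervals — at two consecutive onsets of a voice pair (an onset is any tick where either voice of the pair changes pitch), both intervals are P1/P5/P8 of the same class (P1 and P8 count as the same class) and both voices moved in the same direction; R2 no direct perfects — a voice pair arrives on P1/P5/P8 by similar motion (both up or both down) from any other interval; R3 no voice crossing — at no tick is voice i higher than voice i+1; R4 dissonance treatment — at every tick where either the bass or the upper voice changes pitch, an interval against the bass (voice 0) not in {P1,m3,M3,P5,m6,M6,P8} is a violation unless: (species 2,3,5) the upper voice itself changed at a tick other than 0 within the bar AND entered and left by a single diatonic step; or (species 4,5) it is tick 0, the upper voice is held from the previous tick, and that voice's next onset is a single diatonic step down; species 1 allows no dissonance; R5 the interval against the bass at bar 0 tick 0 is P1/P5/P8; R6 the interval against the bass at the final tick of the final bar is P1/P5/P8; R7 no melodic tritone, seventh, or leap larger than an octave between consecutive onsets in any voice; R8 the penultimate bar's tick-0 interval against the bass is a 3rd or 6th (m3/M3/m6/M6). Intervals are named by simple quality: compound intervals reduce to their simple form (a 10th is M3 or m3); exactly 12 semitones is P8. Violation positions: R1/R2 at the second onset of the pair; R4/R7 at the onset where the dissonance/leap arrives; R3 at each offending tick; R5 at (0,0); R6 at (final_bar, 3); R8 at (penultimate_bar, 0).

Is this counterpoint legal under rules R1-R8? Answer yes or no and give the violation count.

bar 0: v0=G3 v1=G4 (P8)
bar 1: v0=F3 v1=C4 (P5)
bar 2: v0=A3 v1=F4 (m6)
bar 3: v0=C4 v1=E4 (M3)
bar 4: v0=B3 v1=G4 (m6)
bar 5: v0=A3 v1=F4 (m6)
bar 6: v0=G3 v1=G4 (P8)
  R3 @ bar0.3: G3 above F3
  R4 @ bar0.3: G3/F3 M2 untreated
  R7 @ bar0.3: E4->F3 leap 11st
  R4 @ bar4.2: B3/F4 TT untreated
  R7 @ bar4.2: B4->F4 leap 6st
  R7 @ bar4.3: F4->B4 leap 6st
  R7 @ bar5.0: B4->F4 leap 6st

No (7 violations)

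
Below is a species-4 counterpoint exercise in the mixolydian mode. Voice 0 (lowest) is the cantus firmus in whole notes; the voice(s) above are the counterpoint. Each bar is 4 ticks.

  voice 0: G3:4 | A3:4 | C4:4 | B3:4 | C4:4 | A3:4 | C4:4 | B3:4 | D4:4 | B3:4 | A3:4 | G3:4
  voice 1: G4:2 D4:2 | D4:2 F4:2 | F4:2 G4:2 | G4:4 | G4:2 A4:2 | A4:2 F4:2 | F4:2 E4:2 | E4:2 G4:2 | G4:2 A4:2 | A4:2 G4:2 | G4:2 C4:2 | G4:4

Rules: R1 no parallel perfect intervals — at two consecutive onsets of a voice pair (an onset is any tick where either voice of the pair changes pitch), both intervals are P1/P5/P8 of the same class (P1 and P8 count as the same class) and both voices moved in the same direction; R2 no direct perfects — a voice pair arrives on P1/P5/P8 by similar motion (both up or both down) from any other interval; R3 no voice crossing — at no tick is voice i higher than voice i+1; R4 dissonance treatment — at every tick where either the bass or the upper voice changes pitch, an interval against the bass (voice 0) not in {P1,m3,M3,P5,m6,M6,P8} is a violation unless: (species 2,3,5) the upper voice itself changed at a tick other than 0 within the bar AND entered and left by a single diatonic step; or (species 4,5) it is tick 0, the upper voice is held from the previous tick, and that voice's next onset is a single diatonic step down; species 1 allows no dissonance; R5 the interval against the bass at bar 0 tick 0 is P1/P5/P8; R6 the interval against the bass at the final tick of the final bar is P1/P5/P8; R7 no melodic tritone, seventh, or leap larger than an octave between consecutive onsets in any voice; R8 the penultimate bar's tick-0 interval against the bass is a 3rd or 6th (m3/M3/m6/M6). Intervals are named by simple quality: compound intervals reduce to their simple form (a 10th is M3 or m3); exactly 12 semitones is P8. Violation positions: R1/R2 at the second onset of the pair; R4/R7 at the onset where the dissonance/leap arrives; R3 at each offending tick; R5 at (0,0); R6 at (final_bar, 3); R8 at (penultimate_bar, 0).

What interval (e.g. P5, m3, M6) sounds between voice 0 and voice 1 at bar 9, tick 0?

voice 0=B3 voice 1=A4 -> m7

m7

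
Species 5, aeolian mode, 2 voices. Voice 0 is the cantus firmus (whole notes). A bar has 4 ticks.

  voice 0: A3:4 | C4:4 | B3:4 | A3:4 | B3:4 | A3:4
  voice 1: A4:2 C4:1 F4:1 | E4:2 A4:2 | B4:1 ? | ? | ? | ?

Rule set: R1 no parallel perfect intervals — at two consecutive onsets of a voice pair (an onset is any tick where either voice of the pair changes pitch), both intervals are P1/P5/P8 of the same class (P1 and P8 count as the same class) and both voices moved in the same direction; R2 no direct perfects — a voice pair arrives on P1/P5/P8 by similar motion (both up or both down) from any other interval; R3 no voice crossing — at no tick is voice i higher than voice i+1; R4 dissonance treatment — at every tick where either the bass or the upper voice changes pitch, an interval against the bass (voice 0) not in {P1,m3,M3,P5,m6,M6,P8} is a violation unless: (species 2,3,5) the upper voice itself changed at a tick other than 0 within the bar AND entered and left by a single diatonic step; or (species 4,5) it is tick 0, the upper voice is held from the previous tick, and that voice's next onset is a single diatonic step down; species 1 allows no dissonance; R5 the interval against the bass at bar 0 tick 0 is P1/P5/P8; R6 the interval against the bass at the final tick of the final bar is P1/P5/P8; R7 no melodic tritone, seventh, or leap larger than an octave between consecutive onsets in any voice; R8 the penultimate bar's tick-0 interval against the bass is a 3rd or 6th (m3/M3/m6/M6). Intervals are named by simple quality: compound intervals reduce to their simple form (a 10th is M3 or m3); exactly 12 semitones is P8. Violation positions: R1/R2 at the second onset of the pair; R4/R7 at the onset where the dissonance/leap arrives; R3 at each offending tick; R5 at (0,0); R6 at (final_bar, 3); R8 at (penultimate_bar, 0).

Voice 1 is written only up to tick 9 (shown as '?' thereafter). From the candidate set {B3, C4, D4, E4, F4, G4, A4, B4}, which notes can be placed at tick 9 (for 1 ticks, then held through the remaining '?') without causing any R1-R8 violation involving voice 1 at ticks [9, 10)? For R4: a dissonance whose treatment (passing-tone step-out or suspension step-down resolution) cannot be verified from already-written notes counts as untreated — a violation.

B3: legal
C4: violates R4,R7
D4: legal
E4: violates R4
F4: violates R4,R7
G4: legal
A4: violates R4
B4: legal

{B3, B4, D4, G4}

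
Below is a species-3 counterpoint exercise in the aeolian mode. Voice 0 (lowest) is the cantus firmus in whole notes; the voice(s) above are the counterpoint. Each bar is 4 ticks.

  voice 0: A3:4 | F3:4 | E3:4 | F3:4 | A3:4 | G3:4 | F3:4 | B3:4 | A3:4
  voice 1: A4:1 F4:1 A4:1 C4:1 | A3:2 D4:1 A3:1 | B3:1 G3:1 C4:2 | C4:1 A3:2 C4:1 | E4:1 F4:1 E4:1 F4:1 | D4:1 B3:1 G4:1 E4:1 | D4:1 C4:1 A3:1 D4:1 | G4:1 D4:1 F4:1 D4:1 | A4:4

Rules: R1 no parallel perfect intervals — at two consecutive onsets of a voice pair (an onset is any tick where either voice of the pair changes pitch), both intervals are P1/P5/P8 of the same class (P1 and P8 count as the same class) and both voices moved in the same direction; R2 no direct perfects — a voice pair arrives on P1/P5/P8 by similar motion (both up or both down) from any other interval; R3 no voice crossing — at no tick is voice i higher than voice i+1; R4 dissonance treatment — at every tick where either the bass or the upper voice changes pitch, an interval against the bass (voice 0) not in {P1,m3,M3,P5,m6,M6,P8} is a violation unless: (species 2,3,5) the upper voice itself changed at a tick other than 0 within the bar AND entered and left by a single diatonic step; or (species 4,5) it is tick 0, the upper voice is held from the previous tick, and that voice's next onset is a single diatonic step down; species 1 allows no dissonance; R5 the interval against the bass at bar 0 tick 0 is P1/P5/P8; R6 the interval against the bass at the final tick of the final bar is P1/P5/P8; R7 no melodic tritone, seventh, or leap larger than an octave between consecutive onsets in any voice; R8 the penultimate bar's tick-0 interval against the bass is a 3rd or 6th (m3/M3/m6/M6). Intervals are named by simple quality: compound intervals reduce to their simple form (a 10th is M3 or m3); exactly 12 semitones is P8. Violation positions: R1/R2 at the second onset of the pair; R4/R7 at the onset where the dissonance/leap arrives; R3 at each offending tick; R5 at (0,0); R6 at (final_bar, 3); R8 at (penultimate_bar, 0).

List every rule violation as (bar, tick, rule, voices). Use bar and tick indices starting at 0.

bar 0: v0=A3 v1=A4 downbeat P8
bar 1: v0=F3 v1=A3 downbeat M3
bar 2: v0=E3 v1=B3 downbeat P5
bar 3: v0=F3 v1=C4 downbeat P5
bar 4: v0=A3 v1=E4 downbeat P5
bar 5: v0=G3 v1=D4 downbeat P5
bar 6: v0=F3 v1=D4 downbeat M6
bar 7: v0=B3 v1=G4 downbeat m6
bar 8: v0=A3 v1=A4 downbeat P8
  -> R1 @ bar 4 tick 0 v(0, 1): F3/C4 P5 -> A3/E4 P5 similar
  -> R2 @ bar 5 tick 0 v(0, 1): A3/F4 m6 -> G3/D4 P5 similar
  -> R7 @ bar 7 tick 0 v(0,): F3->B3 leap 6st
  -> R4 @ bar 7 tick 2 v(0, 1): B3/F4 TT untreated

(4, 0, R1, (0, 1))
(5, 0, R2, (0, 1))
(7, 0, R7, (0,))
(7, 2, R4, (0, 1))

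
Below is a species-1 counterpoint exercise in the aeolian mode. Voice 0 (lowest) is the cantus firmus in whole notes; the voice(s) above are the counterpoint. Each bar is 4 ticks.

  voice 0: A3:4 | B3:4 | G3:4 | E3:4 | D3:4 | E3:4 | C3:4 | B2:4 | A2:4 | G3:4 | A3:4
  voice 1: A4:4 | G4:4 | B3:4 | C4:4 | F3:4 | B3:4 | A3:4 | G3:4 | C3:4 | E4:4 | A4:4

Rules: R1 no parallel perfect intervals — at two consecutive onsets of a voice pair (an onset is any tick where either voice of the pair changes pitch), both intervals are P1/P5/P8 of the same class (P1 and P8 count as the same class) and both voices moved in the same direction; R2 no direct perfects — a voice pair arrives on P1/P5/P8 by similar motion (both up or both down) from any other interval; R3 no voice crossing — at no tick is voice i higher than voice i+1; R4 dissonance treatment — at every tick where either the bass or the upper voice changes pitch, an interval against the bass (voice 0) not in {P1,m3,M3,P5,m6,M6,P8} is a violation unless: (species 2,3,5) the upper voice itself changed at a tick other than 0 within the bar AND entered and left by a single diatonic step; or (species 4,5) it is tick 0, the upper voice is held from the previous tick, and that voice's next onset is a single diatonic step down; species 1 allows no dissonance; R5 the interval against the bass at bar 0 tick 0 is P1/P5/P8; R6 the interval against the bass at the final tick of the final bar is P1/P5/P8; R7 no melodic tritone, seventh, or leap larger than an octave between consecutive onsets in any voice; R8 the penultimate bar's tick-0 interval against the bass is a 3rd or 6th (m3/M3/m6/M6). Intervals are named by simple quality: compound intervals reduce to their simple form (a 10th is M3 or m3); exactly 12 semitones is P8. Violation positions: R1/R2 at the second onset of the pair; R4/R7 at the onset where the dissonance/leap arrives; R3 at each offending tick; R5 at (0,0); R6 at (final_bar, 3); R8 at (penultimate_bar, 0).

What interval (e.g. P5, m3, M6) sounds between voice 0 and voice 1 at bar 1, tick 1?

m6

voice 0=B3 voice 1=G4 -> m6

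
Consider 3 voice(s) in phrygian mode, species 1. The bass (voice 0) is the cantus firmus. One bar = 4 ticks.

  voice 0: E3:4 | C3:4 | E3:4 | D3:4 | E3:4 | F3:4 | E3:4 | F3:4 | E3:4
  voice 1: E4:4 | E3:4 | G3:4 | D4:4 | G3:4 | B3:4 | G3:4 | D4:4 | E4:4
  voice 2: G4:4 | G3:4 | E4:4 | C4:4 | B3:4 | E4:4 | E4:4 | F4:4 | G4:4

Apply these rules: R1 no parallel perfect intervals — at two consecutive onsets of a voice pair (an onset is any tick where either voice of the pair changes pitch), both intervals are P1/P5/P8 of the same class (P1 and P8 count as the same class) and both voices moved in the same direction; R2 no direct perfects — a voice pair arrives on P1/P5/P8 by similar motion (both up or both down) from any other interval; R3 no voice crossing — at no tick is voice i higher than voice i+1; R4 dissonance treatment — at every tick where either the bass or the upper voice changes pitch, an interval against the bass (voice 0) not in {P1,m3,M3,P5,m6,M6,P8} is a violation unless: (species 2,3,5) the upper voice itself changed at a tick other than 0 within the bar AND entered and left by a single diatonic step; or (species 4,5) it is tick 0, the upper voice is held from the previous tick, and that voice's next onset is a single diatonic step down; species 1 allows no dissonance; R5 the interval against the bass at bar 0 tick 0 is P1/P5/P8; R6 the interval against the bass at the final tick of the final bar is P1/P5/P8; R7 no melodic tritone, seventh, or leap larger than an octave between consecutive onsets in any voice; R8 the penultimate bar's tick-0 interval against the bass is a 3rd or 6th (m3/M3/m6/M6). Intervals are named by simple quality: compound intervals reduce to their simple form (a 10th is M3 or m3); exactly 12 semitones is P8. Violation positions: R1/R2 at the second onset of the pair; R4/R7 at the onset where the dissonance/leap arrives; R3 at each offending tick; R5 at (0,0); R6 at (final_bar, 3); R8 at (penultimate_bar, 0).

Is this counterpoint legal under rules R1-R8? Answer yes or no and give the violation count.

No (13 violations)

bar 0: v0=E3 v1=E4 v2=G4 (m3)
bar 1: v0=C3 v1=E3 v2=G3 (P5)
bar 2: v0=E3 v1=G3 v2=E4 (P8)
bar 3: v0=D3 v1=D4 v2=C4 (m7)
bar 4: v0=E3 v1=G3 v2=B3 (P5)
bar 5: v0=F3 v1=B3 v2=E4 (M7)
bar 6: v0=E3 v1=G3 v2=E4 (P8)
bar 7: v0=F3 v1=D4 v2=F4 (P8)
bar 8: v0=E3 v1=E4 v2=G4 (m3)
  R5 @ bar0.0: opens on m3
  R2 @ bar1.0: E3/G4 m3 -> C3/G3 P5 similar
  R2 @ bar2.0: C3/G3 P5 -> E3/E4 P8 similar
  R3 @ bar3.0: D4 above C4
  R4 @ bar3.0: D3/C4 m7 untreated
  R3 @ bar3.1: D4 above C4
  R3 @ bar3.2: D4 above C4
  R3 @ bar3.3: D4 above C4
  R4 @ bar5.0: F3/B3 TT untreated
  R4 @ bar5.0: F3/E4 M7 untreated
  R1 @ bar7.0: E3/E4 P8 -> F3/F4 P8 similar
  R8 @ bar7.0: penult P8 not 3rd/6th
  R6 @ bar8.3: closes on m3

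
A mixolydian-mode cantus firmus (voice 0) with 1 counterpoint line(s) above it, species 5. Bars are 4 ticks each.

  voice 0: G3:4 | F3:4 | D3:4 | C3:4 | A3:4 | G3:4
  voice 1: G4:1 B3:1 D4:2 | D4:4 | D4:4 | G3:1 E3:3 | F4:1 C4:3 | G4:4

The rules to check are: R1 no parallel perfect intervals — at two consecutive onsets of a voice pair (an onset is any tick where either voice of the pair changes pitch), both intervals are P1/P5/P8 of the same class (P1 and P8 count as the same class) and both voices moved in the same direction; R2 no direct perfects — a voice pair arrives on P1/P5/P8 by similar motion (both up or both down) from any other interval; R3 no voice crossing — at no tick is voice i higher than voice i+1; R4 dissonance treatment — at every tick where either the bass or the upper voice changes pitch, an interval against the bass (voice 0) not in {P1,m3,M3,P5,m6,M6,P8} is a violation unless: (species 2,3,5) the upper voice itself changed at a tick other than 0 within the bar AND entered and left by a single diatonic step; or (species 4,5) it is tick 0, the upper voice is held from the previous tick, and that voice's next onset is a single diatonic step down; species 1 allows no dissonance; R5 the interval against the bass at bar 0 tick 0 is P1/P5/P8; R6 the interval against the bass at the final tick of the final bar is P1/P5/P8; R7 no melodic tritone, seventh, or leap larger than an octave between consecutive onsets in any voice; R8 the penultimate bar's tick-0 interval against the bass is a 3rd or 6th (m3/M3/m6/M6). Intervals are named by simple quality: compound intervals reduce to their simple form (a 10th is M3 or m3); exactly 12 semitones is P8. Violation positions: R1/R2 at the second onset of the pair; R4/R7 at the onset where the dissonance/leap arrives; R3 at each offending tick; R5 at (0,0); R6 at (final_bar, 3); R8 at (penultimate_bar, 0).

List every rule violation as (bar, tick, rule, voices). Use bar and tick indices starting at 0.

(3, 0, R2, (0, 1))
(4, 0, R7, (1,))

bar 0: v0=G3 v1=G4 downbeat P8
bar 1: v0=F3 v1=D4 downbeat M6
bar 2: v0=D3 v1=D4 downbeat P8
bar 3: v0=C3 v1=G3 downbeat P5
bar 4: v0=A3 v1=F4 downbeat m6
bar 5: v0=G3 v1=G4 downbeat P8
  -> R2 @ bar 3 tick 0 v(0, 1): D3/D4 P8 -> C3/G3 P5 similar
  -> R7 @ bar 4 tick 0 v(1,): E3->F4 leap 13st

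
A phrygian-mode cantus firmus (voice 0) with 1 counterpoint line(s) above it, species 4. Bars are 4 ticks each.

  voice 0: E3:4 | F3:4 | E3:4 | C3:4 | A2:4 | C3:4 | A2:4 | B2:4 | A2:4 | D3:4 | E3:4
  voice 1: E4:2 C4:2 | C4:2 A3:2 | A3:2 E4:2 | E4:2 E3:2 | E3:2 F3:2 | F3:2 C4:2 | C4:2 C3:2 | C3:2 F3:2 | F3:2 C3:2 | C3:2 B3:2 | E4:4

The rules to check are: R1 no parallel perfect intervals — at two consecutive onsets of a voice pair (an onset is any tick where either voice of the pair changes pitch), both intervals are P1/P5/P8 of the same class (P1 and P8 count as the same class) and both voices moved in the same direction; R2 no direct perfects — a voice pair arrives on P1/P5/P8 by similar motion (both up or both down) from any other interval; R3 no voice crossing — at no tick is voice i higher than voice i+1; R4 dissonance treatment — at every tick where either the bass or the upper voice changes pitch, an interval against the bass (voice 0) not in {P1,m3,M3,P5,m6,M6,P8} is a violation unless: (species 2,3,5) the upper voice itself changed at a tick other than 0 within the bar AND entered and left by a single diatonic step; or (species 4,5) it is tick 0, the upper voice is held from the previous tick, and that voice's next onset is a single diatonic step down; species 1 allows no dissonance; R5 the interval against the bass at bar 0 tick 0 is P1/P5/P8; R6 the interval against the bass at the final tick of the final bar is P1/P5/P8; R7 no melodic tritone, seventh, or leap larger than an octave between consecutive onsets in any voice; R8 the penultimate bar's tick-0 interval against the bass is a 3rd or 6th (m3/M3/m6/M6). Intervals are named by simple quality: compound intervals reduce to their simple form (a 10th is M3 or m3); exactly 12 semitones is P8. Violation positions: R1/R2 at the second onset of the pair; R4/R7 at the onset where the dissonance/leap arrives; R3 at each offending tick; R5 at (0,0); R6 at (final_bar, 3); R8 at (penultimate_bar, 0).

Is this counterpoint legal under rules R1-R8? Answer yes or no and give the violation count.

No (10 violations)

bar 0: v0=E3 v1=E4 (P8)
bar 1: v0=F3 v1=C4 (P5)
bar 2: v0=E3 v1=A3 (P4)
bar 3: v0=C3 v1=E4 (M3)
bar 4: v0=A2 v1=E3 (P5)
bar 5: v0=C3 v1=F3 (P4)
bar 6: v0=A2 v1=C4 (m3)
bar 7: v0=B2 v1=C3 (m2)
bar 8: v0=A2 v1=F3 (m6)
bar 9: v0=D3 v1=C3 (M2)
bar 10: v0=E3 v1=E4 (P8)
  R4 @ bar2.0: E3/A3 P4 untreated
  R4 @ bar5.0: C3/F3 P4 untreated
  R4 @ bar7.0: B2/C3 m2 untreated
  R4 @ bar7.2: B2/F3 TT untreated
  R3 @ bar9.0: D3 above C3
  R4 @ bar9.0: D3/C3 M2 untreated
  R8 @ bar9.0: penult M2 not 3rd/6th
  R3 @ bar9.1: D3 above C3
  R7 @ bar9.2: C3->B3 leap 11st
  R2 @ bar10.0: D3/B3 M6 -> E3/E4 P8 similar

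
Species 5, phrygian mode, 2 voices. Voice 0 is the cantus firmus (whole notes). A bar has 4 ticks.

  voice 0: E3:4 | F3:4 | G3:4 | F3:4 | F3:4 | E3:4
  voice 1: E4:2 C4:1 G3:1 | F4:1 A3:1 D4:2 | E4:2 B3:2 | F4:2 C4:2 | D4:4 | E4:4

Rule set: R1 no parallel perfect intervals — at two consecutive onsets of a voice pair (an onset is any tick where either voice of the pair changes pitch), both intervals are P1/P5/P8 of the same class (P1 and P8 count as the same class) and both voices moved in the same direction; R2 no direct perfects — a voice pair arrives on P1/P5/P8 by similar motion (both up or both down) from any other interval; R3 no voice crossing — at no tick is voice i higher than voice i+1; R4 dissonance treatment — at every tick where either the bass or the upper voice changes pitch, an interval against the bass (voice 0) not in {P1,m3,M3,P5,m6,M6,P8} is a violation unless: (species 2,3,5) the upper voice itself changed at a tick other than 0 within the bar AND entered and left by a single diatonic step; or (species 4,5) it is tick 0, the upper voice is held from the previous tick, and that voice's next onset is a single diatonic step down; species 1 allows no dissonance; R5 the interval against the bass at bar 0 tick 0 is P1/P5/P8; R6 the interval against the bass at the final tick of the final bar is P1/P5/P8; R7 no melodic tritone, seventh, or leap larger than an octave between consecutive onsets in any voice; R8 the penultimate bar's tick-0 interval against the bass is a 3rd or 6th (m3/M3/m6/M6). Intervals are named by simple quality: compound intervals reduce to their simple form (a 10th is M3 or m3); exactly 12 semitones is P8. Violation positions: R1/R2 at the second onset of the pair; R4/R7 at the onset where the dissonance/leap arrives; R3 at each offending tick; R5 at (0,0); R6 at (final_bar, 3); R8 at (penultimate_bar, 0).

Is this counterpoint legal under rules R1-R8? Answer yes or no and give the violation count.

No (3 violations)

bar 0: v0=E3 v1=E4 (P8)
bar 1: v0=F3 v1=F4 (P8)
bar 2: v0=G3 v1=E4 (M6)
bar 3: v0=F3 v1=F4 (P8)
bar 4: v0=F3 v1=D4 (M6)
bar 5: v0=E3 v1=E4 (P8)
  R2 @ bar1.0: E3/G3 m3 -> F3/F4 P8 similar
  R7 @ bar1.0: G3->F4 leap 10st
  R7 @ bar3.0: B3->F4 leap 6st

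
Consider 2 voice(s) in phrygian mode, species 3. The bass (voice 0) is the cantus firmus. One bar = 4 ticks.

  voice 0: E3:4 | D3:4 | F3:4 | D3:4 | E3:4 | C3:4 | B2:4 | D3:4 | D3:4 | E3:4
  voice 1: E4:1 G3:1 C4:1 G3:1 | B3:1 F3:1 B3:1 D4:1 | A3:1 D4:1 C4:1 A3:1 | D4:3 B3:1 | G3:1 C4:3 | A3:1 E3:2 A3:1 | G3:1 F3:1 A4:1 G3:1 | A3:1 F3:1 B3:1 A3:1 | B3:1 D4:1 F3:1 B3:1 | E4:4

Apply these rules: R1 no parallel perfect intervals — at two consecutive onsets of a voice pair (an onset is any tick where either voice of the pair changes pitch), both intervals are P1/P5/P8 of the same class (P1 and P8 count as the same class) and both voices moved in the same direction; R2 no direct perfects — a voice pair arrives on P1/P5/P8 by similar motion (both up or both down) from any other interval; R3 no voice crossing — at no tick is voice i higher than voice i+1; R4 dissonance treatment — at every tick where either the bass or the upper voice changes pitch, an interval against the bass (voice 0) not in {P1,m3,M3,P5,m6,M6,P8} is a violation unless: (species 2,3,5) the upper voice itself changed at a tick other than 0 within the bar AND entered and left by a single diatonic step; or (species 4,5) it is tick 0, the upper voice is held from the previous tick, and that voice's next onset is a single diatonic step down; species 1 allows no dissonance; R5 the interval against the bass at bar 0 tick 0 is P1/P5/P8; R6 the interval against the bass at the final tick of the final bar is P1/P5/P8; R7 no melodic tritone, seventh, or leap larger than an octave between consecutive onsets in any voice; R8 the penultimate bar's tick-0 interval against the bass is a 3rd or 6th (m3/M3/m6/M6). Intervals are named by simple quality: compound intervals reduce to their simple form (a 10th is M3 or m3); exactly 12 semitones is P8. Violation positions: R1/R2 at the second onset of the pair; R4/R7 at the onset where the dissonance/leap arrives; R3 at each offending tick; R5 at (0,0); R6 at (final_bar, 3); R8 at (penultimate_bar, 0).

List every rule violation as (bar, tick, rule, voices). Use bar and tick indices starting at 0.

bar 0: v0=E3 v1=E4 downbeat P8
bar 1: v0=D3 v1=B3 downbeat M6
bar 2: v0=F3 v1=A3 downbeat M3
bar 3: v0=D3 v1=D4 downbeat P8
bar 4: v0=E3 v1=G3 downbeat m3
bar 5: v0=C3 v1=A3 downbeat M6
bar 6: v0=B2 v1=G3 downbeat m6
bar 7: v0=D3 v1=A3 downbeat P5
bar 8: v0=D3 v1=B3 downbeat M6
bar 9: v0=E3 v1=E4 downbeat P8
  -> R7 @ bar 1 tick 1 v(1,): B3->F3 leap 6st
  -> R7 @ bar 1 tick 2 v(1,): F3->B3 leap 6st
  -> R4 @ bar 6 tick 1 v(0, 1): B2/F3 TT untreated
  -> R4 @ bar 6 tick 2 v(0, 1): B2/A4 m7 untreated
  -> R7 @ bar 6 tick 2 v(1,): F3->A4 leap 16st
  -> R7 @ bar 6 tick 3 v(1,): A4->G3 leap 14st
  -> R2 @ bar 7 tick 0 v(0, 1): B2/G3 m6 -> D3/A3 P5 similar
  -> R7 @ bar 7 tick 2 v(1,): F3->B3 leap 6st
  -> R7 @ bar 8 tick 3 v(1,): F3->B3 leap 6st
  -> R2 @ bar 9 tick 0 v(0, 1): D3/B3 M6 -> E3/E4 P8 similar

(1, 1, R7, (1,))
(1, 2, R7, (1,))
(6, 1, R4, (0, 1))
(6, 2, R4, (0, 1))
(6, 2, R7, (1,))
(6, 3, R7, (1,))
(7, 0, R2, (0, 1))
(7, 2, R7, (1,))
(8, 3, R7, (1,))
(9, 0, R2, (0, 1))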